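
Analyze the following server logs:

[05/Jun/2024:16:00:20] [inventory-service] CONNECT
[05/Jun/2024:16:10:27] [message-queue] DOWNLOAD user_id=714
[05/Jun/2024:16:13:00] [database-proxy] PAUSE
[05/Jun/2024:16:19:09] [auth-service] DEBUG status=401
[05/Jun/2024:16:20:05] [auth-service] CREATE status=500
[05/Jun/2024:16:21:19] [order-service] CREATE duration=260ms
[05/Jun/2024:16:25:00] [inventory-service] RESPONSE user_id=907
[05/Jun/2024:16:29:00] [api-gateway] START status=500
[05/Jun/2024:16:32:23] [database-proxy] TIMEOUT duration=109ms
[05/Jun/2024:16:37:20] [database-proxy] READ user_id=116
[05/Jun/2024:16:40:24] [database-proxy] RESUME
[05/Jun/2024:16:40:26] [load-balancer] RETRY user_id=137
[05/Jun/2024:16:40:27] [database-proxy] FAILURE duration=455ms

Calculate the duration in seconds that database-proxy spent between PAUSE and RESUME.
1644

To calculate state duration:

1. Find PAUSE event for database-proxy: 05/Jun/2024:16:13:00
2. Find RESUME event for database-proxy: 05/Jun/2024:16:40:24
3. Calculate duration: 05/Jun/2024:16:40:24 - 05/Jun/2024:16:13:00 = 1644 seconds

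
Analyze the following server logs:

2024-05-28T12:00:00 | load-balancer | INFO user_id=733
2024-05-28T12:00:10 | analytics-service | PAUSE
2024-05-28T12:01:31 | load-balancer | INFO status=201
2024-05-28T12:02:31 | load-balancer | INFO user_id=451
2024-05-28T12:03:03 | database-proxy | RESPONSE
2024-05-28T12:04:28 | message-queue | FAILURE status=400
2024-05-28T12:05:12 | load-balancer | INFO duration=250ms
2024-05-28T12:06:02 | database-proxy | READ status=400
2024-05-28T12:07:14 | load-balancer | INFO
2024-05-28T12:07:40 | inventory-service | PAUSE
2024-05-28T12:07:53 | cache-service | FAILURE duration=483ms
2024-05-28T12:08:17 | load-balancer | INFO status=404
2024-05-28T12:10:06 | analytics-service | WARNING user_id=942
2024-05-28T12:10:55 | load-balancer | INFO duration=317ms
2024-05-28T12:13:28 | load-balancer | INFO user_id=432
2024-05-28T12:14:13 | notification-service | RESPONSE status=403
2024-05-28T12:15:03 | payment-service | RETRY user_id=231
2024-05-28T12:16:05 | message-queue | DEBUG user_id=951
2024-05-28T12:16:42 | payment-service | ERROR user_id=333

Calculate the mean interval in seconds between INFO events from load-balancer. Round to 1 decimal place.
115.4

To calculate average interval:

1. Find all INFO events for load-balancer in order
2. Calculate time gaps between consecutive events
3. Compute mean of gaps: 808 / 7 = 115.4 seconds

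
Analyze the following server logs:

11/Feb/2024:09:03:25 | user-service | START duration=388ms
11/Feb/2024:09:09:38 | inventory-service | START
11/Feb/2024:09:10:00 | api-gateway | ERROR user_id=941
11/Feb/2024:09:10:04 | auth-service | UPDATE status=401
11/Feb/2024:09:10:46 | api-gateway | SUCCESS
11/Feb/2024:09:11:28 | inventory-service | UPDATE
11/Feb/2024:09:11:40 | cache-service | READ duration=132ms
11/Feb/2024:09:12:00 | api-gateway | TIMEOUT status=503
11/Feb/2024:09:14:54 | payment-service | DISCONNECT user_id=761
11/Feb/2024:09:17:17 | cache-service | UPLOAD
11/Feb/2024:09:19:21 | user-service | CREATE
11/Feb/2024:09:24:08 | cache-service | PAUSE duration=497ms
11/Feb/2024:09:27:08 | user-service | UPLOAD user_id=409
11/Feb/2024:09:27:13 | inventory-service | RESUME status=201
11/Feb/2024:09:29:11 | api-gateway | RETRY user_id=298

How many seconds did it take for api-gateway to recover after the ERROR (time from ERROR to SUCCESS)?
46

To calculate recovery time:

1. Find ERROR event for api-gateway: 11/Feb/2024:09:10:00
2. Find next SUCCESS event for api-gateway: 11/Feb/2024:09:10:46
3. Recovery time: 11/Feb/2024:09:10:46 - 11/Feb/2024:09:10:00 = 46 seconds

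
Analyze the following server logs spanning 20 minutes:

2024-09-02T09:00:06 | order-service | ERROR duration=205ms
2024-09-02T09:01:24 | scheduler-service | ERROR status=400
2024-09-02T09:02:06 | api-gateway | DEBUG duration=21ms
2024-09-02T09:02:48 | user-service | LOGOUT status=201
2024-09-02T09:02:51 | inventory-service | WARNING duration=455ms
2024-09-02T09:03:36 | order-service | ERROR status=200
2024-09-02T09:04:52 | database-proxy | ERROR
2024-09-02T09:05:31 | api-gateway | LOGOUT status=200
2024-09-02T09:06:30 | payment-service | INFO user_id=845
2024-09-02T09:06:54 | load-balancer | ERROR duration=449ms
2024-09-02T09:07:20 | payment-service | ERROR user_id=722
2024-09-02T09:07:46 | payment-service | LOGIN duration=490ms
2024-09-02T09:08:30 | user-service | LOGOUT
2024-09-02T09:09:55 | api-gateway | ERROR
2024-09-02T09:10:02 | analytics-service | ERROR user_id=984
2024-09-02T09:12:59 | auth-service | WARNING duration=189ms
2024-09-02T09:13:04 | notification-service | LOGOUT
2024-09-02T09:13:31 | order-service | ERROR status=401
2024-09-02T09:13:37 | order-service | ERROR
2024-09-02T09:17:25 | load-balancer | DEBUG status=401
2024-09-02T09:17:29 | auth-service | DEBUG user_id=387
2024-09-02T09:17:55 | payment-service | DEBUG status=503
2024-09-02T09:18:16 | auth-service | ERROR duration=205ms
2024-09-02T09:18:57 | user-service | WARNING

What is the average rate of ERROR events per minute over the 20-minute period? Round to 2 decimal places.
0.55

To calculate the rate:

1. Count total ERROR events: 11
2. Total time period: 20 minutes
3. Rate = 11 / 20 = 0.55 events per minute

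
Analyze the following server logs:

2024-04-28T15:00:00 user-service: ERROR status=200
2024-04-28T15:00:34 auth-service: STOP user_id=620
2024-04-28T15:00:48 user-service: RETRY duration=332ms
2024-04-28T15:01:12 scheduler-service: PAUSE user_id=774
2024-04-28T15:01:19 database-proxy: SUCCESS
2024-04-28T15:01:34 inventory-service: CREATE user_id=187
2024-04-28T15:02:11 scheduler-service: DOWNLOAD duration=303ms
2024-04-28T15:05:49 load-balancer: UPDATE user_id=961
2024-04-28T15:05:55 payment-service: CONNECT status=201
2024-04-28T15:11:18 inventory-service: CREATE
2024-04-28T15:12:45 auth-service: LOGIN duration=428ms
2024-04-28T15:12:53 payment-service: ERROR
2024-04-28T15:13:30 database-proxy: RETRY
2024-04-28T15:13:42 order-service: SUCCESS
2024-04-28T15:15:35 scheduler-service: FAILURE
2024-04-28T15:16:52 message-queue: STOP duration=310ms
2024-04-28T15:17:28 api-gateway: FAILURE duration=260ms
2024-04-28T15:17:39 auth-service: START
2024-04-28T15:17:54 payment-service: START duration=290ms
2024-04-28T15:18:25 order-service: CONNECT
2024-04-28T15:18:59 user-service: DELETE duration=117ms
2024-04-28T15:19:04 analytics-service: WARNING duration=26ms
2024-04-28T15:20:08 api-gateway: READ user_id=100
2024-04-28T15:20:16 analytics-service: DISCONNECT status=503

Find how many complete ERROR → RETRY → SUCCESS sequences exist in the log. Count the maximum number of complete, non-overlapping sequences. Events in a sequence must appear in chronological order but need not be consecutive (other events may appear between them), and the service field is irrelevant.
2

To count sequences:

1. Look for pattern: ERROR → RETRY → SUCCESS
2. Greedily scan the log in chronological order, matching each sequence element in turn (ignoring service)
3. Each time the full pattern completes, increment the count and restart matching from the next event
4. Complete non-overlapping sequences found: 2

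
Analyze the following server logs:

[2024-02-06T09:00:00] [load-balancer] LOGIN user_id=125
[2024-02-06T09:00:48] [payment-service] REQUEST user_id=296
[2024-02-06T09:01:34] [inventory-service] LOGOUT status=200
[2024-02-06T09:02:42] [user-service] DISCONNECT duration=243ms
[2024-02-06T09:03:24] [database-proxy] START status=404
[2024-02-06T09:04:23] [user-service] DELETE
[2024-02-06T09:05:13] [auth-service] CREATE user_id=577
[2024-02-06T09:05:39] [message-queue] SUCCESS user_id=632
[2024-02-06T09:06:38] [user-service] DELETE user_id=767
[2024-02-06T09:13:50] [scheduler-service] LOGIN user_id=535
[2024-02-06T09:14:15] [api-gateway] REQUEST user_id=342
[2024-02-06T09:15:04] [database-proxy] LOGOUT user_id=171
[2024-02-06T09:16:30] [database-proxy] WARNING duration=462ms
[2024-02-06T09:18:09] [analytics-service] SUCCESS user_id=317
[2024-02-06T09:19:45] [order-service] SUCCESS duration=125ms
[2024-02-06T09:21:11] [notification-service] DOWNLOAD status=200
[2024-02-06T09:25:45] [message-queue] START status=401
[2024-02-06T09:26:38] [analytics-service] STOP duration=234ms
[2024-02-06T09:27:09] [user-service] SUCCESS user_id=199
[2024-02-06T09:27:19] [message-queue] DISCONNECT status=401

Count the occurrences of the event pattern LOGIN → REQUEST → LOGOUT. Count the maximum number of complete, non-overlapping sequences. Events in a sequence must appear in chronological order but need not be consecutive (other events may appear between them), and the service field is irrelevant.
2

To count sequences:

1. Look for pattern: LOGIN → REQUEST → LOGOUT
2. Greedily scan the log in chronological order, matching each sequence element in turn (ignoring service)
3. Each time the full pattern completes, increment the count and restart matching from the next event
4. Complete non-overlapping sequences found: 2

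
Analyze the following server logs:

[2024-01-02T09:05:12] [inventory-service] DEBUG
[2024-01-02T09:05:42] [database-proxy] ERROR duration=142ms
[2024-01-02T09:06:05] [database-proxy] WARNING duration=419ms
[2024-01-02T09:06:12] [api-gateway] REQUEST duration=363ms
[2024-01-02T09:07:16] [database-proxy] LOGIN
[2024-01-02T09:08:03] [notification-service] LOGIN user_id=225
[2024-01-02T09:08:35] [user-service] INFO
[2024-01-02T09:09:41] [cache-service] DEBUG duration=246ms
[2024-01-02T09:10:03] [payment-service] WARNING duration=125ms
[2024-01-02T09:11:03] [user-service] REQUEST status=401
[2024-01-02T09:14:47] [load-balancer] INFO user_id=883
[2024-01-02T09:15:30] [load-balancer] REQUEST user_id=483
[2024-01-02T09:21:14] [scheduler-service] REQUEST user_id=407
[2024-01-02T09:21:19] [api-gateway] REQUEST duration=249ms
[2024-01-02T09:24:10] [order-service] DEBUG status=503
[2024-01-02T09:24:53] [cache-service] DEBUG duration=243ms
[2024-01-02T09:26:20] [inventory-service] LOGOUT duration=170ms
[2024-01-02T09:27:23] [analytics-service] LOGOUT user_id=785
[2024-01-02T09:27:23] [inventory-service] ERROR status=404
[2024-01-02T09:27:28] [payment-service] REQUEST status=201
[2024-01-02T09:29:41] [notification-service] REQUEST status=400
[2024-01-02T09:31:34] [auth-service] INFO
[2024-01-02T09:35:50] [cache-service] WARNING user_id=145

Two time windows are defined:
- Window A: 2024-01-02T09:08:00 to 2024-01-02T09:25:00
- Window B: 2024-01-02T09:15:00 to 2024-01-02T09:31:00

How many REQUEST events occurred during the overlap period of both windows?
3

To find overlap events:

1. Window A: 2024-01-02T09:08:00 to 2024-01-02T09:25:00
2. Window B: 2024-01-02T09:15:00 to 2024-01-02T09:31:00
3. Overlap period: 2024-01-02T09:15:00 to 2024-01-02T09:25:00
4. Count REQUEST events in overlap: 3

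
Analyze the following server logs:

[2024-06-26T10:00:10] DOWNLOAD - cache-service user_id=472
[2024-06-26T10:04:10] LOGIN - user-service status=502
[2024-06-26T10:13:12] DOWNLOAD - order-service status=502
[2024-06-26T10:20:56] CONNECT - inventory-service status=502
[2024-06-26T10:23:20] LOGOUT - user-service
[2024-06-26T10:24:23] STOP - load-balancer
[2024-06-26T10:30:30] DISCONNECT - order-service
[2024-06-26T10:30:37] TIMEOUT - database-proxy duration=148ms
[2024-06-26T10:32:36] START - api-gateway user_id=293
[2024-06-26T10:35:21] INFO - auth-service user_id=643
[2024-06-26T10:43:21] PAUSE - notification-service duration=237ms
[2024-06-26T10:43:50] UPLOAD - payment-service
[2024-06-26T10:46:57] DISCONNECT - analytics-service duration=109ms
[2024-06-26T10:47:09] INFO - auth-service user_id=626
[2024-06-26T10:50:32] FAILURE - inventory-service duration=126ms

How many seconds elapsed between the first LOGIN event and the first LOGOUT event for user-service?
1150

To find the time between events:

1. Locate the first LOGIN event for user-service: 2024-06-26T10:04:10
2. Locate the first LOGOUT event for user-service: 2024-06-26T10:23:20
3. Calculate the difference: 2024-06-26T10:23:20 - 2024-06-26T10:04:10 = 1150 seconds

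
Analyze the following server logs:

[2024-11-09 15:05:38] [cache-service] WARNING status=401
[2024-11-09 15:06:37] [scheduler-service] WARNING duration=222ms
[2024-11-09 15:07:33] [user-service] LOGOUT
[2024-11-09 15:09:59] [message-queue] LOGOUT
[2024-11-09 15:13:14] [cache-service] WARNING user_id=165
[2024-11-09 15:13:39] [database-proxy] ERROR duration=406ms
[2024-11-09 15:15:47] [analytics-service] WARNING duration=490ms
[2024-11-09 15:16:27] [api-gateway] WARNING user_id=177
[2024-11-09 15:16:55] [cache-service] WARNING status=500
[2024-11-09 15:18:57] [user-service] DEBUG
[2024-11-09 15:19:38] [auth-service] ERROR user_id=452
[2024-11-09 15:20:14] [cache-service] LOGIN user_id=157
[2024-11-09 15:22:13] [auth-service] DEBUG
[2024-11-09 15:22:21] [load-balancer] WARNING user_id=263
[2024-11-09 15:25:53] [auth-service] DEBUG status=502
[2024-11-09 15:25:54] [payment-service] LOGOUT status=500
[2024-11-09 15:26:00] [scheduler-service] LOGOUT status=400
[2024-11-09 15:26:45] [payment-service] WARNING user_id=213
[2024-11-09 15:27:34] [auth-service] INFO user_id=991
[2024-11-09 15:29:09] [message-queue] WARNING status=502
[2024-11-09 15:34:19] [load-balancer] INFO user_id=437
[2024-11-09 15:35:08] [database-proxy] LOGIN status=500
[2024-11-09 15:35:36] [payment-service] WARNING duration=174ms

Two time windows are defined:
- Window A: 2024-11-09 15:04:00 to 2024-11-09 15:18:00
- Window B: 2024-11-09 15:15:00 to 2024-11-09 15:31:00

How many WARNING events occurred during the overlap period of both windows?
3

To find overlap events:

1. Window A: 2024-11-09 15:04:00 to 2024-11-09 15:18:00
2. Window B: 2024-11-09 15:15:00 to 2024-11-09 15:31:00
3. Overlap period: 2024-11-09 15:15:00 to 2024-11-09 15:18:00
4. Count WARNING events in overlap: 3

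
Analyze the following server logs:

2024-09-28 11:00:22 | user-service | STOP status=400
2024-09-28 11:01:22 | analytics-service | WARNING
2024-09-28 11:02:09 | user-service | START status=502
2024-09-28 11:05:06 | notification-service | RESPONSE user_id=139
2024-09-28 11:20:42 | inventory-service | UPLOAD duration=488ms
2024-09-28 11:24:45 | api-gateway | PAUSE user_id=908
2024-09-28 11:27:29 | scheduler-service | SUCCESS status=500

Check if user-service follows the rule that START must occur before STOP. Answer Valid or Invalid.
Invalid

To validate ordering:

1. Required order: START → STOP
2. Rule: START must occur before STOP
3. Check actual order of events for user-service
4. Result: Invalid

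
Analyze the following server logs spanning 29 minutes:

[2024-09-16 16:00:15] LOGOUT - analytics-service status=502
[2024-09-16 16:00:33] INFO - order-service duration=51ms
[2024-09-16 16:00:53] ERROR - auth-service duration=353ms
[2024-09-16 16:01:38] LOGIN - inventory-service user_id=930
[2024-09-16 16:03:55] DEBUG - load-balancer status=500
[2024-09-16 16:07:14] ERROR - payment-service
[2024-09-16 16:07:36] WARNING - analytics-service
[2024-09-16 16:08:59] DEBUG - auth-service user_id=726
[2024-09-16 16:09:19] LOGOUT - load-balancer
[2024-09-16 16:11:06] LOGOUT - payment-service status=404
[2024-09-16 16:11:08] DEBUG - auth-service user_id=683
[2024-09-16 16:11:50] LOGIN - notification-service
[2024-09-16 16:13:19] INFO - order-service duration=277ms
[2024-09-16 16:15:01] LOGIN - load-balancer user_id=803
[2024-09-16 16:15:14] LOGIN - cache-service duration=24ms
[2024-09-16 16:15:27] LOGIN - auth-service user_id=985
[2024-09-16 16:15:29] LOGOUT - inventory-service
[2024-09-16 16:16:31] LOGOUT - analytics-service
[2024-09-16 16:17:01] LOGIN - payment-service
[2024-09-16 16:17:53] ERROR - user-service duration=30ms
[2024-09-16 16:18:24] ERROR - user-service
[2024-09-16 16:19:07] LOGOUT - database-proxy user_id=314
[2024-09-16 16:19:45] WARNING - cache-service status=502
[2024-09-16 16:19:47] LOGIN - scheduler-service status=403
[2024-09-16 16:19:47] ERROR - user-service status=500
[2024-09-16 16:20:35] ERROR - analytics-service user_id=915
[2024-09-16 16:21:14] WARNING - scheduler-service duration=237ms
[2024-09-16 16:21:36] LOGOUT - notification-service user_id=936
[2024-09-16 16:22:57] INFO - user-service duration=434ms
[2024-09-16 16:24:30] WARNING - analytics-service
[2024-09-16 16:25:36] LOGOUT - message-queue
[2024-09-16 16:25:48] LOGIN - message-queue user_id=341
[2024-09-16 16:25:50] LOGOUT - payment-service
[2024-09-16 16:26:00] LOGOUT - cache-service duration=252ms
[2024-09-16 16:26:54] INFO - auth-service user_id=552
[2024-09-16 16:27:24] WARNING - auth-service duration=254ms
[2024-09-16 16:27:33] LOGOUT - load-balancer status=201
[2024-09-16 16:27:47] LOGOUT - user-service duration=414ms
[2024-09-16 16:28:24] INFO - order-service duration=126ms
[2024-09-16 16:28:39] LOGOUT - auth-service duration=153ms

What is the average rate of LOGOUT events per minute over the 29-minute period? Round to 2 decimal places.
0.45

To calculate the rate:

1. Count total LOGOUT events: 13
2. Total time period: 29 minutes
3. Rate = 13 / 29 = 0.45 events per minute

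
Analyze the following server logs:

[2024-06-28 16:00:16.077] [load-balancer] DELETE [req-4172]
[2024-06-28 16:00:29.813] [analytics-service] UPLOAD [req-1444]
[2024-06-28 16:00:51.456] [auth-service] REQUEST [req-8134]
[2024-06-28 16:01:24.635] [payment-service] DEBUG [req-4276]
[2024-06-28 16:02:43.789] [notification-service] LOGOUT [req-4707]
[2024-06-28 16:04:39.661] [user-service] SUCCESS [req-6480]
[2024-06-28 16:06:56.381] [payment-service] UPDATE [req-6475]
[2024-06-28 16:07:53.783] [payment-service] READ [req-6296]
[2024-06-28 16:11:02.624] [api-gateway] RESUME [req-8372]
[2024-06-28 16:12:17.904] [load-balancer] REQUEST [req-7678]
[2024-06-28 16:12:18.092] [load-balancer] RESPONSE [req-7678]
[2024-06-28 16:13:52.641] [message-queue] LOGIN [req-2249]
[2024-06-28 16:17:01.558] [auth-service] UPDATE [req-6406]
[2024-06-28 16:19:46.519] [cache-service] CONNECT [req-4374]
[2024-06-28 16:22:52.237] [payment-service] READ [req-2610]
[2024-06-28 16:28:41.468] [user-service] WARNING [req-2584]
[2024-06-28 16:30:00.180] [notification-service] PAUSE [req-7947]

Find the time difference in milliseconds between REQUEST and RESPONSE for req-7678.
188

To calculate latency:

1. Find REQUEST with id req-7678: 2024-06-28 16:12:17.904
2. Find RESPONSE with id req-7678: 2024-06-28 16:12:18.092
3. Latency: 2024-06-28 16:12:18.092 - 2024-06-28 16:12:17.904 = 188ms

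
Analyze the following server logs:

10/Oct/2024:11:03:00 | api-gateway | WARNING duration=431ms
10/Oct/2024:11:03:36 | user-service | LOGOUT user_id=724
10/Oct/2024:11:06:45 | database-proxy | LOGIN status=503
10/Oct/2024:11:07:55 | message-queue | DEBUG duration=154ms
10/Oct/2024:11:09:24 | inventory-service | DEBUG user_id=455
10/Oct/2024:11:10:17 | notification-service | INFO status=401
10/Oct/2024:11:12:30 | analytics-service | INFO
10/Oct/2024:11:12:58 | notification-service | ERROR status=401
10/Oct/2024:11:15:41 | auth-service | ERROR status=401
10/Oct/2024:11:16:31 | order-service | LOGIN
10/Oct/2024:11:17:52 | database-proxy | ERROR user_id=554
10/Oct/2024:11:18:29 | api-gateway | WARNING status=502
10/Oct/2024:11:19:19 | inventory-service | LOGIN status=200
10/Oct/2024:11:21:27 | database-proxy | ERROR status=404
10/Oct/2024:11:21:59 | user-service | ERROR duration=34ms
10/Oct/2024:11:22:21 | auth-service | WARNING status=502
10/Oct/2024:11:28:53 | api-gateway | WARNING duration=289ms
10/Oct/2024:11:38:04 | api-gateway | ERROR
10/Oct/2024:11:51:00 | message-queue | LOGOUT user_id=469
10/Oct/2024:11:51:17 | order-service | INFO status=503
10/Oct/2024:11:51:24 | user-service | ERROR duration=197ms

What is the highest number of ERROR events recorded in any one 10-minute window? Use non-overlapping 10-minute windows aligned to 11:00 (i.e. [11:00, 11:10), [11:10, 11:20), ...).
3

To find the burst window:

1. Divide the log period into non-overlapping 10-minute windows starting at 11:00
2. Count ERROR events in each window
3. Find the window with maximum count
4. Maximum events in a window: 3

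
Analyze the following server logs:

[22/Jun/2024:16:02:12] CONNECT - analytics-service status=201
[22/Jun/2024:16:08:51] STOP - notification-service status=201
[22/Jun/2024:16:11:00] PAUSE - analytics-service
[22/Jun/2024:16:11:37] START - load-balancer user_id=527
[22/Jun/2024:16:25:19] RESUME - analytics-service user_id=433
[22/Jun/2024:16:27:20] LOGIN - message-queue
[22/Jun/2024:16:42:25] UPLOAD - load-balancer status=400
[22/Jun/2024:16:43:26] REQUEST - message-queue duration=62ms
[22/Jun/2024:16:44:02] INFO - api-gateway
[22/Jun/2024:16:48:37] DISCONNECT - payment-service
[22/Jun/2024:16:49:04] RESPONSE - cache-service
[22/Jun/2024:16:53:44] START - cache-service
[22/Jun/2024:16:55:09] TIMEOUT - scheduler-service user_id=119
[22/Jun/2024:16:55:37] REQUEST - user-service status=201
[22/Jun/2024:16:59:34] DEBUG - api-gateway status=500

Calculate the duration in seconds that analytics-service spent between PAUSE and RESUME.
859

To calculate state duration:

1. Find PAUSE event for analytics-service: 22/Jun/2024:16:11:00
2. Find RESUME event for analytics-service: 22/Jun/2024:16:25:19
3. Calculate duration: 22/Jun/2024:16:25:19 - 22/Jun/2024:16:11:00 = 859 seconds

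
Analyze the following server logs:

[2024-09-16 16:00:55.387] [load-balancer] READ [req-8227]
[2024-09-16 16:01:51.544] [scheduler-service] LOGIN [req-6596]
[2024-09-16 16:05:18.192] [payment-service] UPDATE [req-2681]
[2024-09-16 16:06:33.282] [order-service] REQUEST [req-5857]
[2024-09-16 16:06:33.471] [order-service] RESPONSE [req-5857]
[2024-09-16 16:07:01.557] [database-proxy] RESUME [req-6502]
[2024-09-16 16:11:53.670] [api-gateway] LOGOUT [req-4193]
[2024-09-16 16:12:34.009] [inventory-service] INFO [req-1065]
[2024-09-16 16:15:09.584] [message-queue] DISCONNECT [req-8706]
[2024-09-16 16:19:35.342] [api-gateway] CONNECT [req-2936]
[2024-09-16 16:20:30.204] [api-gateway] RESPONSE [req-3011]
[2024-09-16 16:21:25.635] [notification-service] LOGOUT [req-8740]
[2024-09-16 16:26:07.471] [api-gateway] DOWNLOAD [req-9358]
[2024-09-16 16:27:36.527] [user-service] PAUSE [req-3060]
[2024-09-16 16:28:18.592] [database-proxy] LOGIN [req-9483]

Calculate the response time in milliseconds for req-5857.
189

To calculate latency:

1. Find REQUEST with id req-5857: 2024-09-16 16:06:33.282
2. Find RESPONSE with id req-5857: 2024-09-16 16:06:33.471
3. Latency: 2024-09-16 16:06:33.471 - 2024-09-16 16:06:33.282 = 189ms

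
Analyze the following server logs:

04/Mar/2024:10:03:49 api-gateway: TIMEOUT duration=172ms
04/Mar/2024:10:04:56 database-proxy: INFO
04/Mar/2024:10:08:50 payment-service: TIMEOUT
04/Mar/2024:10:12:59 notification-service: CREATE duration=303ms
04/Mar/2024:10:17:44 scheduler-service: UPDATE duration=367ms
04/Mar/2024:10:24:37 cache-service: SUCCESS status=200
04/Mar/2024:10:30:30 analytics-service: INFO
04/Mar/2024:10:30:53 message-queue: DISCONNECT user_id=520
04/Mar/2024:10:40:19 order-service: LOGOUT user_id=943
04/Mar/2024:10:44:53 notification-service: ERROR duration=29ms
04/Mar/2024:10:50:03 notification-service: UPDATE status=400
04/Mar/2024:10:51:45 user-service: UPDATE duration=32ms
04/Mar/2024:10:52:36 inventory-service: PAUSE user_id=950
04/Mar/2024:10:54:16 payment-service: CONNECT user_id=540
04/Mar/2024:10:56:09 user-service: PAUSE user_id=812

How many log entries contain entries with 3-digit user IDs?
5

To find matching entries:

1. Pattern to match: entries with 3-digit user IDs
2. Scan each log entry for the pattern
3. Count matches: 5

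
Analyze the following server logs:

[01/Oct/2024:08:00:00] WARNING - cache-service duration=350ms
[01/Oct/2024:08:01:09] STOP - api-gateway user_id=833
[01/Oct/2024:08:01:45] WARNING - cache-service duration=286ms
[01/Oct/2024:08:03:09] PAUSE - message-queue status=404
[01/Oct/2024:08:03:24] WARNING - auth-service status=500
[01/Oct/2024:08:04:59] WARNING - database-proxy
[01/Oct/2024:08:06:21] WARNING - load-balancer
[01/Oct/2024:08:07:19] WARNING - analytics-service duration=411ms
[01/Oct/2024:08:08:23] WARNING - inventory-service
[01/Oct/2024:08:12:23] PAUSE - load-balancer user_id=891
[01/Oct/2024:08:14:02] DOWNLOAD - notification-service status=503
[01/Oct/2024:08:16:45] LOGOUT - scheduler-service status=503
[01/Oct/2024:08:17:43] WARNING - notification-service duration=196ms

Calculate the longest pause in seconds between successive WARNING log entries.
560

To find the longest gap:

1. Extract all WARNING events in chronological order
2. Calculate time differences between consecutive events
3. Find the maximum difference
4. Longest gap: 560 seconds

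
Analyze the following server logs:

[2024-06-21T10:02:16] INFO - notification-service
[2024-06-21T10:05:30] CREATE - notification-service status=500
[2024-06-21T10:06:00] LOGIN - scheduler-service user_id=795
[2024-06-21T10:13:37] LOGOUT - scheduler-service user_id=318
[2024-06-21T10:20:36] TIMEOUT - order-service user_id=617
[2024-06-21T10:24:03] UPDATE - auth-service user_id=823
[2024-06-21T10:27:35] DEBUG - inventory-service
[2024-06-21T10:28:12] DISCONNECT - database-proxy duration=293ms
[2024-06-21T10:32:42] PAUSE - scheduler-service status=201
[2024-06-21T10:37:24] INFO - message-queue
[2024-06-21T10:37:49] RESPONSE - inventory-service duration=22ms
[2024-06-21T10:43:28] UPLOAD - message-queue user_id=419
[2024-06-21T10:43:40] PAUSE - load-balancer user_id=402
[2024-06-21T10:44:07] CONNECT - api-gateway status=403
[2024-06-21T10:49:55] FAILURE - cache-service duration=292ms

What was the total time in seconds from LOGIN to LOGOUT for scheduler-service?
457

To calculate state duration:

1. Find LOGIN event for scheduler-service: 2024-06-21T10:06:00
2. Find LOGOUT event for scheduler-service: 2024-06-21T10:13:37
3. Calculate duration: 2024-06-21T10:13:37 - 2024-06-21T10:06:00 = 457 seconds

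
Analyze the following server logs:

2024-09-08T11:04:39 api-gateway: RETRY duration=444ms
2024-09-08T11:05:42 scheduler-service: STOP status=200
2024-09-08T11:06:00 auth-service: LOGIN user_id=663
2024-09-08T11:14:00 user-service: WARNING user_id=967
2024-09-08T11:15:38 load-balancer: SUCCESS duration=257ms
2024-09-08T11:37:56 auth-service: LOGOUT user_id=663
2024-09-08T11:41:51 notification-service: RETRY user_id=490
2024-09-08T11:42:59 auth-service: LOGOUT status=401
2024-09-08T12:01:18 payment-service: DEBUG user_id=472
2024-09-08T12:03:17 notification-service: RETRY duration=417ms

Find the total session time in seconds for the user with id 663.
1916

To calculate session duration:

1. Find LOGIN event for user_id=663: 2024-09-08T11:06:00
2. Find LOGOUT event for user_id=663: 2024-09-08T11:37:56
3. Session duration: 2024-09-08T11:37:56 - 2024-09-08T11:06:00 = 1916 seconds (31 minutes)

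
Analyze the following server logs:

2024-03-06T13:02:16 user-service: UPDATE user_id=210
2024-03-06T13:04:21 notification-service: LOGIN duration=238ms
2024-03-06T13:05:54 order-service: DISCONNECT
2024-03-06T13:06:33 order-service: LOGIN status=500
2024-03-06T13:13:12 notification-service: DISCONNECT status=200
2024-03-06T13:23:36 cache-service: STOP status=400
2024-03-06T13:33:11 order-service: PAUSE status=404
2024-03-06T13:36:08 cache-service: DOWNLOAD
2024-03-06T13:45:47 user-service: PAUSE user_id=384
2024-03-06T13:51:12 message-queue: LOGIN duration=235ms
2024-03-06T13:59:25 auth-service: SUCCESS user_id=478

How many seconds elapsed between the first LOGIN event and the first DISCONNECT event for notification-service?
531

To find the time between events:

1. Locate the first LOGIN event for notification-service: 2024-03-06T13:04:21
2. Locate the first DISCONNECT event for notification-service: 2024-03-06T13:13:12
3. Calculate the difference: 2024-03-06T13:13:12 - 2024-03-06T13:04:21 = 531 seconds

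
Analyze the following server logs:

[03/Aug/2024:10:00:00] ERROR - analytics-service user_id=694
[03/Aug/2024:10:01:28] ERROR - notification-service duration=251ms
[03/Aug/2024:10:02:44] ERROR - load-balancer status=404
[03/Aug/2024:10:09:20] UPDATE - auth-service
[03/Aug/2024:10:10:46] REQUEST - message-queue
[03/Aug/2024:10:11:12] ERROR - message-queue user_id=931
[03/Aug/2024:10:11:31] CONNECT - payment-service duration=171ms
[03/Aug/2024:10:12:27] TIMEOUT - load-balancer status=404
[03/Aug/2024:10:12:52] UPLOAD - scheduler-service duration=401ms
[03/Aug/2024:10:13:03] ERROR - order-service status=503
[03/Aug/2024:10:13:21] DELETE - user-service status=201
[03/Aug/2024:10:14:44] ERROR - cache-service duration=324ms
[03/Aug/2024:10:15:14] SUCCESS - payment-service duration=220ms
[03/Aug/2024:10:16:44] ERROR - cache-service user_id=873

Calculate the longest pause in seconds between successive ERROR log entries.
508

To find the longest gap:

1. Extract all ERROR events in chronological order
2. Calculate time differences between consecutive events
3. Find the maximum difference
4. Longest gap: 508 seconds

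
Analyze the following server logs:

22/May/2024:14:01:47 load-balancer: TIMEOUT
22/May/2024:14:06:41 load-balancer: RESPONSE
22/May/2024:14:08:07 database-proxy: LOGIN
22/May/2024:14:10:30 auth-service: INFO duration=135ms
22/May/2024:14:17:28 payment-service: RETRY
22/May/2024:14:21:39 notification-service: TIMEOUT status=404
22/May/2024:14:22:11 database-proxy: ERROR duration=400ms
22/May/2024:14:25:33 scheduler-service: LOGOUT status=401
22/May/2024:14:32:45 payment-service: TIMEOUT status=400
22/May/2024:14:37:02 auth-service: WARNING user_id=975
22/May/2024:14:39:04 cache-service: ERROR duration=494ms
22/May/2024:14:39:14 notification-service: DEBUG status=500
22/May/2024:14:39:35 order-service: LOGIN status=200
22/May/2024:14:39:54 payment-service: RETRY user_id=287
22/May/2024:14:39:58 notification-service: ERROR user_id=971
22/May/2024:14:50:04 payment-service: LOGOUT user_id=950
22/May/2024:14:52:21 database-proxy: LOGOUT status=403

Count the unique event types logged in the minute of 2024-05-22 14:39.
4

To count unique event types:

1. Filter events in the minute starting at 2024-05-22 14:39
2. Extract event types from matching entries
3. Count unique types: 4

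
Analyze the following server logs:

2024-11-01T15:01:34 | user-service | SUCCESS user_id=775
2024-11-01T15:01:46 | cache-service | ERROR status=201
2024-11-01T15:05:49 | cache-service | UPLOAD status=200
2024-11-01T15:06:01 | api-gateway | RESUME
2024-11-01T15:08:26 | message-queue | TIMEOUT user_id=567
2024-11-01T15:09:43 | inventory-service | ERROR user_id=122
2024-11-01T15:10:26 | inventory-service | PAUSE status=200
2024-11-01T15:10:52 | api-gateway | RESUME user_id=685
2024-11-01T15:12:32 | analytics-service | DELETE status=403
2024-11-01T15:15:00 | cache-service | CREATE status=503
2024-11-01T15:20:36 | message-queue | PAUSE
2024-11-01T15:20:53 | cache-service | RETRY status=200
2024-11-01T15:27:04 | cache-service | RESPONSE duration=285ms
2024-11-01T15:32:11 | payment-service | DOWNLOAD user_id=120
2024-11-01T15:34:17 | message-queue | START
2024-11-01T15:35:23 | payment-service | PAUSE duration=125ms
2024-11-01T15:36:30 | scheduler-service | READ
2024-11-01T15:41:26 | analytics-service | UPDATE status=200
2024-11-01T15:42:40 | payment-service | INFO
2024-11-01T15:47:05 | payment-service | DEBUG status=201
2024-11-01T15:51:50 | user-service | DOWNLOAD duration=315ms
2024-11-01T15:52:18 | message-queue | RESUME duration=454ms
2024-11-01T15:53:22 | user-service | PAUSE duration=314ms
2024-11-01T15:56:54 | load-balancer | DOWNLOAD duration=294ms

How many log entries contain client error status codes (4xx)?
1

To find matching entries:

1. Pattern to match: client error status codes (4xx)
2. Scan each log entry for the pattern
3. Count matches: 1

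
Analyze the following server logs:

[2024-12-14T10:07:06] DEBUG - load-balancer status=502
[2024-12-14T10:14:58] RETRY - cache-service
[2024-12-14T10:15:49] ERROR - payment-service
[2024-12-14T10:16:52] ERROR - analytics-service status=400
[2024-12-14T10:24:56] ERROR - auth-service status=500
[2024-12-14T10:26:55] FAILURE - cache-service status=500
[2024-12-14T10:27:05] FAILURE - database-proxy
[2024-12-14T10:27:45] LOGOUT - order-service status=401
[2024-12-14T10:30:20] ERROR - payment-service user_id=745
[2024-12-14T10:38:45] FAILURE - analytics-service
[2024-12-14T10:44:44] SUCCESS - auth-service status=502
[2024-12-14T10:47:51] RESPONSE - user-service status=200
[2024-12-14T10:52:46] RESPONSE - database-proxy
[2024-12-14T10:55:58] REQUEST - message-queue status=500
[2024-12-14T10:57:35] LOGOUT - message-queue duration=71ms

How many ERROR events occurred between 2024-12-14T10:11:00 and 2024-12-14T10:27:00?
3

To count events in the time window:

1. Window boundaries: 2024-12-14T10:11:00 to 2024-12-14T10:27:00
2. Filter for ERROR events within this window
3. Count matching events: 3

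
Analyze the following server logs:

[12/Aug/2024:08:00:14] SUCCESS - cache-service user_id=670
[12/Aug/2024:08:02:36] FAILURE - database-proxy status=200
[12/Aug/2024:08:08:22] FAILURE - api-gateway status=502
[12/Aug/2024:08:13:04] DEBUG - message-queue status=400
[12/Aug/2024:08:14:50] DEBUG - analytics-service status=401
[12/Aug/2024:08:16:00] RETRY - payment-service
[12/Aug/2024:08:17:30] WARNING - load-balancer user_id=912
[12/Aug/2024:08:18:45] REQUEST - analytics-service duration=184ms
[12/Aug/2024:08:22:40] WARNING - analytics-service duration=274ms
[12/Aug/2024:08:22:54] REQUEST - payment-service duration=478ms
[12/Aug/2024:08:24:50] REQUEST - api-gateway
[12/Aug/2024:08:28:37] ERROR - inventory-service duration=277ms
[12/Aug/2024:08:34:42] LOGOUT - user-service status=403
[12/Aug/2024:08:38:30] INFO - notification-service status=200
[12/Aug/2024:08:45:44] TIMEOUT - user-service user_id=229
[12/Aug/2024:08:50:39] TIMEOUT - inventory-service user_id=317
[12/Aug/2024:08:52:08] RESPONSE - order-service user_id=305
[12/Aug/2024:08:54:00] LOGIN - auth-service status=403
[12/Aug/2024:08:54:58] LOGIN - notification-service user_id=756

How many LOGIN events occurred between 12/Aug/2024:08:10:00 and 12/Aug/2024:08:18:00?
0

To count events in the time window:

1. Window boundaries: 12/Aug/2024:08:10:00 to 12/Aug/2024:08:18:00
2. Filter for LOGIN events within this window
3. Count matching events: 0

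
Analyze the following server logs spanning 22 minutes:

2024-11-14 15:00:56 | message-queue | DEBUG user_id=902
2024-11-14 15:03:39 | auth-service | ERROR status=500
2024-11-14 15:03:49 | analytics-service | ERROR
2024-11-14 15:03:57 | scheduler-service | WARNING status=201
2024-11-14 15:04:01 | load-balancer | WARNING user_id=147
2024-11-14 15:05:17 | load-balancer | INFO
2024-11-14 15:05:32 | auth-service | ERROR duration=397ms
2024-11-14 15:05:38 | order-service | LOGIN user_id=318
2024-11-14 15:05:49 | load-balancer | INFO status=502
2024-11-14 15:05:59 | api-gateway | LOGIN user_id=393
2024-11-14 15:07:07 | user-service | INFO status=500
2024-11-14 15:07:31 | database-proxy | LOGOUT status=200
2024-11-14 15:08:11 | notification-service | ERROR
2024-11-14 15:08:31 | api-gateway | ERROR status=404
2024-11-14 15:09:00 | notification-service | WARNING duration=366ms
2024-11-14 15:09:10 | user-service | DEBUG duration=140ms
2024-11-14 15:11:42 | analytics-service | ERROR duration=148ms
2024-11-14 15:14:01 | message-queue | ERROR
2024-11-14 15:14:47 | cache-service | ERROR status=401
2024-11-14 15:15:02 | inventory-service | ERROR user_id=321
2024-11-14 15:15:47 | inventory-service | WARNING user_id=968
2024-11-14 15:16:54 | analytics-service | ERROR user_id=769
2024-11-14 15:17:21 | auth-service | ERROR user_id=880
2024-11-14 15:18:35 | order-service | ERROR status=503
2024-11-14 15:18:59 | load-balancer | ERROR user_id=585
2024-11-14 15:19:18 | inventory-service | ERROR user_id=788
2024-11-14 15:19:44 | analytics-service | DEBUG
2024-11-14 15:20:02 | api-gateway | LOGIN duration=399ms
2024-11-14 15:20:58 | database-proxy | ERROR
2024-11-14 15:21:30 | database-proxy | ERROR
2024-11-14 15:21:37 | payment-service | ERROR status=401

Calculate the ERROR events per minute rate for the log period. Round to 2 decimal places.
0.77

To calculate the rate:

1. Count total ERROR events: 17
2. Total time period: 22 minutes
3. Rate = 17 / 22 = 0.77 events per minute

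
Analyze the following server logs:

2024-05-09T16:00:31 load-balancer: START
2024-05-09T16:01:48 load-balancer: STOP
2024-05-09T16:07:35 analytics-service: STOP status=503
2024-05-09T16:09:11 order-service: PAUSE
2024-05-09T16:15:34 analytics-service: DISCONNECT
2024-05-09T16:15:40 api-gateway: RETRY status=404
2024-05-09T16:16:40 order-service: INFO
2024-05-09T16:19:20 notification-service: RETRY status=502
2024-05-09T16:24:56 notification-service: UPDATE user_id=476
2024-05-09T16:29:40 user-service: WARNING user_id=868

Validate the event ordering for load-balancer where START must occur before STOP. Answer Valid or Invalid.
Valid

To validate ordering:

1. Required order: START → STOP
2. Rule: START must occur before STOP
3. Check actual order of events for load-balancer
4. Result: Valid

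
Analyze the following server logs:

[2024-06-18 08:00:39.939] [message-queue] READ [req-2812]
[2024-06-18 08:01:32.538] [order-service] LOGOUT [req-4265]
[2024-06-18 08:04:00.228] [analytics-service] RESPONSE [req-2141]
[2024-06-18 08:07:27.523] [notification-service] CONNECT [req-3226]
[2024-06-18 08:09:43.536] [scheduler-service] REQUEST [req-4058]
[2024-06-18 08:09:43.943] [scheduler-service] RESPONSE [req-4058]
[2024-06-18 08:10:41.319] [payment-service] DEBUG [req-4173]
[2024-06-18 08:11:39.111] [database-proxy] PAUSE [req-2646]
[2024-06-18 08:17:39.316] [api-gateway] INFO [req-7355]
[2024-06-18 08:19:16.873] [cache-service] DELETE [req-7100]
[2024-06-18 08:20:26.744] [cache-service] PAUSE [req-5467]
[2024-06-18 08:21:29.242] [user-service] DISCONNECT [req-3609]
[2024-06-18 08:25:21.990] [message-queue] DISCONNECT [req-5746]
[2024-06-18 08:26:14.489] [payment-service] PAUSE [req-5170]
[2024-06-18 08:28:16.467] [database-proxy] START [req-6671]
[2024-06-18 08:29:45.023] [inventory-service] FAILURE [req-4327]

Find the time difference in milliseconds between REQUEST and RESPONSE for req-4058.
407

To calculate latency:

1. Find REQUEST with id req-4058: 2024-06-18 08:09:43.536
2. Find RESPONSE with id req-4058: 2024-06-18 08:09:43.943
3. Latency: 2024-06-18 08:09:43.943 - 2024-06-18 08:09:43.536 = 407ms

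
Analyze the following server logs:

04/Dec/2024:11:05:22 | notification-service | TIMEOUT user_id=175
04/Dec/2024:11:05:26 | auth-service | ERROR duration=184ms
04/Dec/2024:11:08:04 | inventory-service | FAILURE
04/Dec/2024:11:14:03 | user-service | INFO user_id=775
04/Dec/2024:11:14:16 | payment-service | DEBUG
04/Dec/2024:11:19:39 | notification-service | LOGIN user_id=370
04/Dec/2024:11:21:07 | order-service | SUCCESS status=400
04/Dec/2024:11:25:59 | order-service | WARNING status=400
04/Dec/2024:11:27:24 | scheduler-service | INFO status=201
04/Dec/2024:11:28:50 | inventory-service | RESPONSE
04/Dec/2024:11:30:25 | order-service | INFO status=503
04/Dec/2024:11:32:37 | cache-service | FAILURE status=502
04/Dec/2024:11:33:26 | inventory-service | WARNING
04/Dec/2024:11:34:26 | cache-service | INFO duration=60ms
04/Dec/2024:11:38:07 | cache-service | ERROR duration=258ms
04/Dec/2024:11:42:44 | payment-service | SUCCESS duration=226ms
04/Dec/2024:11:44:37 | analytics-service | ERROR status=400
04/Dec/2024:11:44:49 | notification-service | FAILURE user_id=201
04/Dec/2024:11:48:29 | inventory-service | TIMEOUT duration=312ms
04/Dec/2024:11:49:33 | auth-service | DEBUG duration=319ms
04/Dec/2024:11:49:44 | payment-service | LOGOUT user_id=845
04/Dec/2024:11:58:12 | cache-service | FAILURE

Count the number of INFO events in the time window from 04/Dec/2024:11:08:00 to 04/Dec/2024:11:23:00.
1

To count events in the time window:

1. Window boundaries: 04/Dec/2024:11:08:00 to 04/Dec/2024:11:23:00
2. Filter for INFO events within this window
3. Count matching events: 1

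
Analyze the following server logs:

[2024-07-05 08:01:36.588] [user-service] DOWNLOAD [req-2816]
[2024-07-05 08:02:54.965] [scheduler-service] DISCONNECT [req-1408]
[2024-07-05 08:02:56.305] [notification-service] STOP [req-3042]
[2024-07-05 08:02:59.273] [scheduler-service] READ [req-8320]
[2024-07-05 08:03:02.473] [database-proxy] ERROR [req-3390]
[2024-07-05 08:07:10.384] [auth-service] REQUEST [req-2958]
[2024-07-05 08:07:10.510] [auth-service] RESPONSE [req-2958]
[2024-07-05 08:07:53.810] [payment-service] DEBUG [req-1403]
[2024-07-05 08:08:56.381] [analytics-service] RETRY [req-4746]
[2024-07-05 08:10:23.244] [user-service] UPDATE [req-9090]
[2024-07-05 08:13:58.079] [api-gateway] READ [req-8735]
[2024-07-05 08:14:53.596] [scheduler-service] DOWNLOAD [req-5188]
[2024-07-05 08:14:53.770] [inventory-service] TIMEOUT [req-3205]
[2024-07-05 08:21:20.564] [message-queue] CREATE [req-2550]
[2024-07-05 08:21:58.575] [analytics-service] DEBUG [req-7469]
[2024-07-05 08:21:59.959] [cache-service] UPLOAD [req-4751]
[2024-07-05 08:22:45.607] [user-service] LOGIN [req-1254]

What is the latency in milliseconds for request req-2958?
126

To calculate latency:

1. Find REQUEST with id req-2958: 2024-07-05 08:07:10.384
2. Find RESPONSE with id req-2958: 2024-07-05 08:07:10.510
3. Latency: 2024-07-05 08:07:10.510 - 2024-07-05 08:07:10.384 = 126ms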